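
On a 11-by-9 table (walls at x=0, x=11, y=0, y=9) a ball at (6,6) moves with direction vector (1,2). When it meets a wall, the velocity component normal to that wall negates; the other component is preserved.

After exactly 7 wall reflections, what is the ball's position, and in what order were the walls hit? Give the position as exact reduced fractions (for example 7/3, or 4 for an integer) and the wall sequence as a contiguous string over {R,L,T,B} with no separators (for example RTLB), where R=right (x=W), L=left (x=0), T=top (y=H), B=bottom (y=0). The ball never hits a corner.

Final position: (7/2,9)
Wall sequence: TRBTBLT

1. t=3/2 → T at (15/2,9); v=(1,-2)
2. t=7/2 → R at (11,2); v=(-1,-2)
3. t=1 → B at (10,0); v=(-1,2)
4. t=9/2 → T at (11/2,9); v=(-1,-2)
5. t=9/2 → B at (1,0); v=(-1,2)
6. t=1 → L at (0,2); v=(1,2)
7. t=7/2 → T at (7/2,9); v=(1,-2)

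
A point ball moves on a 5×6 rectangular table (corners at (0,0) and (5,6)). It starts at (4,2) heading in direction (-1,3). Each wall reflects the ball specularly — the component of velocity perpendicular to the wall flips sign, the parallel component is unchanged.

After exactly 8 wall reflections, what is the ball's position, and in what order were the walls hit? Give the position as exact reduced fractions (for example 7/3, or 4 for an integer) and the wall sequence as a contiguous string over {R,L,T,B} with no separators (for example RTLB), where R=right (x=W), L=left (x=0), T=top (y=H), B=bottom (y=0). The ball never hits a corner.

Final position: (8/3,0)
Wall sequence: TBLTBRTB

1. t=4/3 → T at (8/3,6); v=(-1,-3)
2. t=2 → B at (2/3,0); v=(-1,3)
3. t=2/3 → L at (0,2); v=(1,3)
4. t=4/3 → T at (4/3,6); v=(1,-3)
5. t=2 → B at (10/3,0); v=(1,3)
6. t=5/3 → R at (5,5); v=(-1,3)
7. t=1/3 → T at (14/3,6); v=(-1,-3)
8. t=2 → B at (8/3,0); v=(-1,3)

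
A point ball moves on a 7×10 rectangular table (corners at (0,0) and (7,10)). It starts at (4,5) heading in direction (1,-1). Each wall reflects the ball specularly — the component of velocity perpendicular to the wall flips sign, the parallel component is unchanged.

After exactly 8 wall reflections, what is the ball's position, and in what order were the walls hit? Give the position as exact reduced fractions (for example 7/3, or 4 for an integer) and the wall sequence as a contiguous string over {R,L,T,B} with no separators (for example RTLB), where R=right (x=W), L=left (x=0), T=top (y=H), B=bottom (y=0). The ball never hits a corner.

1. t=3 → R at (7,2); v=(-1,-1)
2. t=2 → B at (5,0); v=(-1,1)
3. t=5 → L at (0,5); v=(1,1)
4. t=5 → T at (5,10); v=(1,-1)
5. t=2 → R at (7,8); v=(-1,-1)
6. t=7 → L at (0,1); v=(1,-1)
7. t=1 → B at (1,0); v=(1,1)
8. t=6 → R at (7,6); v=(-1,1)

Final position: (7,6)
Wall sequence: RBLTRLBR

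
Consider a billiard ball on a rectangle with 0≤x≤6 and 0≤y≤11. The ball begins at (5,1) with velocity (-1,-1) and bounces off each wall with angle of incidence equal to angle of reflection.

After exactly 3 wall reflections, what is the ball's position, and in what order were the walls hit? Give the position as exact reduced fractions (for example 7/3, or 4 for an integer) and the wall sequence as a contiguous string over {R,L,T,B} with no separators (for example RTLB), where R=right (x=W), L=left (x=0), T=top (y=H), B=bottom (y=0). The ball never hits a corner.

Final position: (6,10)
Wall sequence: BLR

1. t=1 → B at (4,0); v=(-1,1)
2. t=4 → L at (0,4); v=(1,1)
3. t=6 → R at (6,10); v=(-1,1)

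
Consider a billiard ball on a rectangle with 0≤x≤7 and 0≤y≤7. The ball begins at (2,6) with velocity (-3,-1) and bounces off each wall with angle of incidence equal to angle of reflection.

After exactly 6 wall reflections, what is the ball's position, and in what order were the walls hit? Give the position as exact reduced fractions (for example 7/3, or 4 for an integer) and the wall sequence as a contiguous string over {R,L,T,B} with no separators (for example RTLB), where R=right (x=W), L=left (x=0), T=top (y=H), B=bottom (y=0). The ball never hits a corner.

Final position: (0,4)
Wall sequence: LRLBRL

1. t=2/3 → L at (0,16/3); v=(3,-1)
2. t=7/3 → R at (7,3); v=(-3,-1)
3. t=7/3 → L at (0,2/3); v=(3,-1)
4. t=2/3 → B at (2,0); v=(3,1)
5. t=5/3 → R at (7,5/3); v=(-3,1)
6. t=7/3 → L at (0,4); v=(3,1)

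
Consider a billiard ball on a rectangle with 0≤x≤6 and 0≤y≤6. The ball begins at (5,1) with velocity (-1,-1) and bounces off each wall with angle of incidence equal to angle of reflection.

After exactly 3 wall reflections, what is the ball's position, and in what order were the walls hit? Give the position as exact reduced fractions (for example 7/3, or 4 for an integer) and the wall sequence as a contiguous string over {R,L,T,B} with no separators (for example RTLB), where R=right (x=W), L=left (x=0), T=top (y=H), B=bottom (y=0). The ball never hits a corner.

1. t=1 → B at (4,0); v=(-1,1)
2. t=4 → L at (0,4); v=(1,1)
3. t=2 → T at (2,6); v=(1,-1)

Final position: (2,6)
Wall sequence: BLT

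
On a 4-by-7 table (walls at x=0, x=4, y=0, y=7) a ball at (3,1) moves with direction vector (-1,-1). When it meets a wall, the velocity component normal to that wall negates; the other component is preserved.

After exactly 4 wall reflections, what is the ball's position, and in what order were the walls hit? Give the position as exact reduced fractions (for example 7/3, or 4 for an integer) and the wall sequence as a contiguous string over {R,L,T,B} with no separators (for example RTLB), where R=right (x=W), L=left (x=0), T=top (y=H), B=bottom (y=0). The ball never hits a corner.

1. t=1 → B at (2,0); v=(-1,1)
2. t=2 → L at (0,2); v=(1,1)
3. t=4 → R at (4,6); v=(-1,1)
4. t=1 → T at (3,7); v=(-1,-1)

Final position: (3,7)
Wall sequence: BLRT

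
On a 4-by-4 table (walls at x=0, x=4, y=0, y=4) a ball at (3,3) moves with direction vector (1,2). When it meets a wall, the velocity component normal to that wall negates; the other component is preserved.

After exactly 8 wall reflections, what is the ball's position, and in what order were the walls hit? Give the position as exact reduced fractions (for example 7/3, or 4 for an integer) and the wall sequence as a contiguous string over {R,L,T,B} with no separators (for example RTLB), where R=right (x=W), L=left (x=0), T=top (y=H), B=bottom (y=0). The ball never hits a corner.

Final position: (4,3)
Wall sequence: TRBTLBTR

1. t=1/2 → T at (7/2,4); v=(1,-2)
2. t=1/2 → R at (4,3); v=(-1,-2)
3. t=3/2 → B at (5/2,0); v=(-1,2)
4. t=2 → T at (1/2,4); v=(-1,-2)
5. t=1/2 → L at (0,3); v=(1,-2)
6. t=3/2 → B at (3/2,0); v=(1,2)
7. t=2 → T at (7/2,4); v=(1,-2)
8. t=1/2 → R at (4,3); v=(-1,-2)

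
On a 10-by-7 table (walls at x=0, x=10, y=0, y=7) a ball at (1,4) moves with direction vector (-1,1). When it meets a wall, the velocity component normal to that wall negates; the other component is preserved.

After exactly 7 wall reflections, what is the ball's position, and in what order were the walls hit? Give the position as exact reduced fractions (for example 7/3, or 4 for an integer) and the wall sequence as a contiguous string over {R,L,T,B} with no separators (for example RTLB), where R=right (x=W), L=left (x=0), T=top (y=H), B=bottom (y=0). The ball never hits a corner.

1. t=1 → L at (0,5); v=(1,1)
2. t=2 → T at (2,7); v=(1,-1)
3. t=7 → B at (9,0); v=(1,1)
4. t=1 → R at (10,1); v=(-1,1)
5. t=6 → T at (4,7); v=(-1,-1)
6. t=4 → L at (0,3); v=(1,-1)
7. t=3 → B at (3,0); v=(1,1)

Final position: (3,0)
Wall sequence: LTBRTLB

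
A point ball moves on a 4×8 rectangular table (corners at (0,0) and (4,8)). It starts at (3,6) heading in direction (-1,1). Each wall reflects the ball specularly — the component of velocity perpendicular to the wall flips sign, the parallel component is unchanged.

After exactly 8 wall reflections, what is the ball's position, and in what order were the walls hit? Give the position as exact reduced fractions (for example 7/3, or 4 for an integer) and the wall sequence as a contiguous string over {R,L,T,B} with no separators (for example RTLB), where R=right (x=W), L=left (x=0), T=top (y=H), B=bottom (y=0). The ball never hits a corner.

1. t=2 → T at (1,8); v=(-1,-1)
2. t=1 → L at (0,7); v=(1,-1)
3. t=4 → R at (4,3); v=(-1,-1)
4. t=3 → B at (1,0); v=(-1,1)
5. t=1 → L at (0,1); v=(1,1)
6. t=4 → R at (4,5); v=(-1,1)
7. t=3 → T at (1,8); v=(-1,-1)
8. t=1 → L at (0,7); v=(1,-1)

Final position: (0,7)
Wall sequence: TLRBLRTL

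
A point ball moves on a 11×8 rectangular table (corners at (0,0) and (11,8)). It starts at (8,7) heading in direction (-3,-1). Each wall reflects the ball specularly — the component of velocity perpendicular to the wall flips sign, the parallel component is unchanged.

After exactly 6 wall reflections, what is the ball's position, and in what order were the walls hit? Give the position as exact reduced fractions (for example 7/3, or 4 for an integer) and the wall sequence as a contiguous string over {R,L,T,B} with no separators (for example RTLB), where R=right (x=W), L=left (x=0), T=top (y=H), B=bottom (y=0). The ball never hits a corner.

Final position: (7,8)
Wall sequence: LRBLRT

1. t=8/3 → L at (0,13/3); v=(3,-1)
2. t=11/3 → R at (11,2/3); v=(-3,-1)
3. t=2/3 → B at (9,0); v=(-3,1)
4. t=3 → L at (0,3); v=(3,1)
5. t=11/3 → R at (11,20/3); v=(-3,1)
6. t=4/3 → T at (7,8); v=(-3,-1)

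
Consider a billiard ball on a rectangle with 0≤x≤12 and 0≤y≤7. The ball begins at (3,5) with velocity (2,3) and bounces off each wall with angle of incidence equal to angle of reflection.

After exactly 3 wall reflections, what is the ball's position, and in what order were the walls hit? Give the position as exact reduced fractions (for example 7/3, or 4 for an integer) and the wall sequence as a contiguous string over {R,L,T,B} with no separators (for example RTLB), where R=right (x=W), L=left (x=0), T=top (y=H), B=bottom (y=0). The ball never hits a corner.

Final position: (12,9/2)
Wall sequence: TBR

1. t=2/3 → T at (13/3,7); v=(2,-3)
2. t=7/3 → B at (9,0); v=(2,3)
3. t=3/2 → R at (12,9/2); v=(-2,3)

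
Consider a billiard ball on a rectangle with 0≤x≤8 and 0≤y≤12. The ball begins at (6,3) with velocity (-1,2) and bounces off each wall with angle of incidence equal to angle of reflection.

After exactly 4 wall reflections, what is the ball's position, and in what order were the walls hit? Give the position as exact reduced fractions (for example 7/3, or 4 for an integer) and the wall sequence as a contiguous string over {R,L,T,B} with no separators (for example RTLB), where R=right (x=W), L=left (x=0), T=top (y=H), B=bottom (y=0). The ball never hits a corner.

1. t=9/2 → T at (3/2,12); v=(-1,-2)
2. t=3/2 → L at (0,9); v=(1,-2)
3. t=9/2 → B at (9/2,0); v=(1,2)
4. t=7/2 → R at (8,7); v=(-1,2)

Final position: (8,7)
Wall sequence: TLBR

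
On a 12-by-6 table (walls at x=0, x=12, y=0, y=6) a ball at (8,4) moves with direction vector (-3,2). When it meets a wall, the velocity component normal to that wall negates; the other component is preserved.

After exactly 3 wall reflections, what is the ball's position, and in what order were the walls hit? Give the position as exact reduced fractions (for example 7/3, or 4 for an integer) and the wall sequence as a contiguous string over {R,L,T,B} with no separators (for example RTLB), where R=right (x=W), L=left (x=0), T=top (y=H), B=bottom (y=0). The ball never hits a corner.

1. t=1 → T at (5,6); v=(-3,-2)
2. t=5/3 → L at (0,8/3); v=(3,-2)
3. t=4/3 → B at (4,0); v=(3,2)

Final position: (4,0)
Wall sequence: TLB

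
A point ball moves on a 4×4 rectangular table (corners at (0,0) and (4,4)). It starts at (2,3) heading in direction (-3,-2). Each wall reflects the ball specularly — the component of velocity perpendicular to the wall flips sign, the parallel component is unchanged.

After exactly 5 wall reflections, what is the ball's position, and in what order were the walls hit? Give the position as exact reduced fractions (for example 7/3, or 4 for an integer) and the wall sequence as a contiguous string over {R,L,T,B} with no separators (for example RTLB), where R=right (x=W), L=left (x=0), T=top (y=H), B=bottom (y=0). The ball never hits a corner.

1. t=2/3 → L at (0,5/3); v=(3,-2)
2. t=5/6 → B at (5/2,0); v=(3,2)
3. t=1/2 → R at (4,1); v=(-3,2)
4. t=4/3 → L at (0,11/3); v=(3,2)
5. t=1/6 → T at (1/2,4); v=(3,-2)

Final position: (1/2,4)
Wall sequence: LBRLT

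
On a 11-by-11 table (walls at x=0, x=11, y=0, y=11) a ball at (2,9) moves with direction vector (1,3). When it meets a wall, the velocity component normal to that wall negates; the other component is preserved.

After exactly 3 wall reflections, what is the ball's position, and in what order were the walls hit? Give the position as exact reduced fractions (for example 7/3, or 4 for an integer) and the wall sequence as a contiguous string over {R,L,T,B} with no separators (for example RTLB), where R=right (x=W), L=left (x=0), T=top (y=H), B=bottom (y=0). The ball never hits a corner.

Final position: (10,11)
Wall sequence: TBT

1. t=2/3 → T at (8/3,11); v=(1,-3)
2. t=11/3 → B at (19/3,0); v=(1,3)
3. t=11/3 → T at (10,11); v=(1,-3)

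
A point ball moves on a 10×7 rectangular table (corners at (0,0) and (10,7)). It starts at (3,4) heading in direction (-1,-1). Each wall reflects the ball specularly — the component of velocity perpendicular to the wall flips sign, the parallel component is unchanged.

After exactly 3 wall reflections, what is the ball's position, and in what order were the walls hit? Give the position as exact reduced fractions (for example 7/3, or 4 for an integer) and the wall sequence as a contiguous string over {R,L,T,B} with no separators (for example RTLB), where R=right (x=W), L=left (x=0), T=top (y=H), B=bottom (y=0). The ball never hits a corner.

1. t=3 → L at (0,1); v=(1,-1)
2. t=1 → B at (1,0); v=(1,1)
3. t=7 → T at (8,7); v=(1,-1)

Final position: (8,7)
Wall sequence: LBT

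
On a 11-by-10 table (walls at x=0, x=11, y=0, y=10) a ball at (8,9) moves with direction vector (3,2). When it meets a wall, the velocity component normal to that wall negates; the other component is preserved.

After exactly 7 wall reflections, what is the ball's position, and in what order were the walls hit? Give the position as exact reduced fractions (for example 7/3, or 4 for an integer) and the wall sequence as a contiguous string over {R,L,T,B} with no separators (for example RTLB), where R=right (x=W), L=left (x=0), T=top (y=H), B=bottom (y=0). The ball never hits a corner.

1. t=1/2 → T at (19/2,10); v=(3,-2)
2. t=1/2 → R at (11,9); v=(-3,-2)
3. t=11/3 → L at (0,5/3); v=(3,-2)
4. t=5/6 → B at (5/2,0); v=(3,2)
5. t=17/6 → R at (11,17/3); v=(-3,2)
6. t=13/6 → T at (9/2,10); v=(-3,-2)
7. t=3/2 → L at (0,7); v=(3,-2)

Final position: (0,7)
Wall sequence: TRLBRTL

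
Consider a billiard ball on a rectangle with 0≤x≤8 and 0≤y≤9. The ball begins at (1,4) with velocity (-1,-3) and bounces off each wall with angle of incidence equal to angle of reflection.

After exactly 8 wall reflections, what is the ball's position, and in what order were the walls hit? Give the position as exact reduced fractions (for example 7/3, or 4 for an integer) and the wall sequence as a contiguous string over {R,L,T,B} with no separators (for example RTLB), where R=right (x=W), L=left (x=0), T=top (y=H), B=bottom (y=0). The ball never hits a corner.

Final position: (2/3,9)
Wall sequence: LBTBRTBT

1. t=1 → L at (0,1); v=(1,-3)
2. t=1/3 → B at (1/3,0); v=(1,3)
3. t=3 → T at (10/3,9); v=(1,-3)
4. t=3 → B at (19/3,0); v=(1,3)
5. t=5/3 → R at (8,5); v=(-1,3)
6. t=4/3 → T at (20/3,9); v=(-1,-3)
7. t=3 → B at (11/3,0); v=(-1,3)
8. t=3 → T at (2/3,9); v=(-1,-3)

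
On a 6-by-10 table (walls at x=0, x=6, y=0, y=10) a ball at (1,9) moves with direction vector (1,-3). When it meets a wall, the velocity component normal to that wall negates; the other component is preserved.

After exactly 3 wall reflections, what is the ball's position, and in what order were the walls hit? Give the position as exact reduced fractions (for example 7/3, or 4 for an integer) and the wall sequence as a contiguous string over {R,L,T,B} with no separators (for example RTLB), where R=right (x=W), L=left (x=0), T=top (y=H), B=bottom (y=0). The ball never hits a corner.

1. t=3 → B at (4,0); v=(1,3)
2. t=2 → R at (6,6); v=(-1,3)
3. t=4/3 → T at (14/3,10); v=(-1,-3)

Final position: (14/3,10)
Wall sequence: BRT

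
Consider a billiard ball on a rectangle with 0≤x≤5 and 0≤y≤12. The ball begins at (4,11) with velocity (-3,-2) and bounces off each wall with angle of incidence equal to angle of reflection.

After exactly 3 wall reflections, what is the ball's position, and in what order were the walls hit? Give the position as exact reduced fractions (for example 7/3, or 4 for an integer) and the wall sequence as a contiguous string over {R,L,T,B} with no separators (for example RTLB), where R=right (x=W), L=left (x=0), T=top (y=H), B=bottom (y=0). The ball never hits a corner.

1. t=4/3 → L at (0,25/3); v=(3,-2)
2. t=5/3 → R at (5,5); v=(-3,-2)
3. t=5/3 → L at (0,5/3); v=(3,-2)

Final position: (0,5/3)
Wall sequence: LRL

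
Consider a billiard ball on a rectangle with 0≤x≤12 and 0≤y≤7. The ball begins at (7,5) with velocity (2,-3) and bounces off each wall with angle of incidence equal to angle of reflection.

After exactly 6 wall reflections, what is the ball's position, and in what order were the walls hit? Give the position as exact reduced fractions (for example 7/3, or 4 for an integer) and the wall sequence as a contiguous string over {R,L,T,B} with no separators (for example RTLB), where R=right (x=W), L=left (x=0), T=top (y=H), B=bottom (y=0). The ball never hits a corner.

Final position: (1/3,7)
Wall sequence: BRTBLT

1. t=5/3 → B at (31/3,0); v=(2,3)
2. t=5/6 → R at (12,5/2); v=(-2,3)
3. t=3/2 → T at (9,7); v=(-2,-3)
4. t=7/3 → B at (13/3,0); v=(-2,3)
5. t=13/6 → L at (0,13/2); v=(2,3)
6. t=1/6 → T at (1/3,7); v=(2,-3)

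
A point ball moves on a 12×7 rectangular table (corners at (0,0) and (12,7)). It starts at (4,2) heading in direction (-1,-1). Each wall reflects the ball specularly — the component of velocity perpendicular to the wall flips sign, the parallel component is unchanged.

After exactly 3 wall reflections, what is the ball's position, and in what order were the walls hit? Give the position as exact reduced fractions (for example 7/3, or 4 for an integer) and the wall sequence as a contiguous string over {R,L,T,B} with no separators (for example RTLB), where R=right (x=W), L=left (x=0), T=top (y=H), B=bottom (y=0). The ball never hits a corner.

Final position: (5,7)
Wall sequence: BLT

1. t=2 → B at (2,0); v=(-1,1)
2. t=2 → L at (0,2); v=(1,1)
3. t=5 → T at (5,7); v=(1,-1)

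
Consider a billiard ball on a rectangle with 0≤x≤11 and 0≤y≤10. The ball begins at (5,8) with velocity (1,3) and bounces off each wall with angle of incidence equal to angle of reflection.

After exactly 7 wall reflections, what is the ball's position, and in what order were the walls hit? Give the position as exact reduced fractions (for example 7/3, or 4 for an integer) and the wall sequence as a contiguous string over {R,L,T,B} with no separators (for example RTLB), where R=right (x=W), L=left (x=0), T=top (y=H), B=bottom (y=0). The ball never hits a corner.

Final position: (0,1)
Wall sequence: TBRTBTL

1. t=2/3 → T at (17/3,10); v=(1,-3)
2. t=10/3 → B at (9,0); v=(1,3)
3. t=2 → R at (11,6); v=(-1,3)
4. t=4/3 → T at (29/3,10); v=(-1,-3)
5. t=10/3 → B at (19/3,0); v=(-1,3)
6. t=10/3 → T at (3,10); v=(-1,-3)
7. t=3 → L at (0,1); v=(1,-3)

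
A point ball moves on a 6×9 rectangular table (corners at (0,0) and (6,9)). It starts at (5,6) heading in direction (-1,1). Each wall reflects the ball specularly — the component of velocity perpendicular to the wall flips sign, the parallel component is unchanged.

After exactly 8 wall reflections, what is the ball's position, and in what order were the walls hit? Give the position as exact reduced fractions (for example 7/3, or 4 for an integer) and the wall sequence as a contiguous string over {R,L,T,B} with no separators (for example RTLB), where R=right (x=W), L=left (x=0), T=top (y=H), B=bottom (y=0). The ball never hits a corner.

1. t=3 → T at (2,9); v=(-1,-1)
2. t=2 → L at (0,7); v=(1,-1)
3. t=6 → R at (6,1); v=(-1,-1)
4. t=1 → B at (5,0); v=(-1,1)
5. t=5 → L at (0,5); v=(1,1)
6. t=4 → T at (4,9); v=(1,-1)
7. t=2 → R at (6,7); v=(-1,-1)
8. t=6 → L at (0,1); v=(1,-1)

Final position: (0,1)
Wall sequence: TLRBLTRL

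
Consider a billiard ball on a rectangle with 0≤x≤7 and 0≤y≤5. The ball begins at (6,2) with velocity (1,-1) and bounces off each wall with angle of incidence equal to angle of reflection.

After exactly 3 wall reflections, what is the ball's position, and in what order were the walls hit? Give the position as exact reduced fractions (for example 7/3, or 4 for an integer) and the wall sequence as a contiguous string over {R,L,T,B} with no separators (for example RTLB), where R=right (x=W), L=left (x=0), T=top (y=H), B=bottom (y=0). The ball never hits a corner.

Final position: (1,5)
Wall sequence: RBT

1. t=1 → R at (7,1); v=(-1,-1)
2. t=1 → B at (6,0); v=(-1,1)
3. t=5 → T at (1,5); v=(-1,-1)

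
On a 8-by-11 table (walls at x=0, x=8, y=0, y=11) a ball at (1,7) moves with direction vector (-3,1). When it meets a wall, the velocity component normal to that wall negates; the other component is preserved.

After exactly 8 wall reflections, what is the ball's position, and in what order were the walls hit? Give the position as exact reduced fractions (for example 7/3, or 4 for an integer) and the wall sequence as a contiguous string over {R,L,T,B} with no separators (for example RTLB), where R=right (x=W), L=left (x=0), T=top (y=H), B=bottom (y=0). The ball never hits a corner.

1. t=1/3 → L at (0,22/3); v=(3,1)
2. t=8/3 → R at (8,10); v=(-3,1)
3. t=1 → T at (5,11); v=(-3,-1)
4. t=5/3 → L at (0,28/3); v=(3,-1)
5. t=8/3 → R at (8,20/3); v=(-3,-1)
6. t=8/3 → L at (0,4); v=(3,-1)
7. t=8/3 → R at (8,4/3); v=(-3,-1)
8. t=4/3 → B at (4,0); v=(-3,1)

Final position: (4,0)
Wall sequence: LRTLRLRB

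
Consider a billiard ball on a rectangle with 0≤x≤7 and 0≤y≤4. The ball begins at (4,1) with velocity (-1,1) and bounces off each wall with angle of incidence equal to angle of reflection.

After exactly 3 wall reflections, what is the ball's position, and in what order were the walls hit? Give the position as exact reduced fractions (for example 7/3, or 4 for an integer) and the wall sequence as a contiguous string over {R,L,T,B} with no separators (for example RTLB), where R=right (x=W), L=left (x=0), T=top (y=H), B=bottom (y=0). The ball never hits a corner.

Final position: (3,0)
Wall sequence: TLB

1. t=3 → T at (1,4); v=(-1,-1)
2. t=1 → L at (0,3); v=(1,-1)
3. t=3 → B at (3,0); v=(1,1)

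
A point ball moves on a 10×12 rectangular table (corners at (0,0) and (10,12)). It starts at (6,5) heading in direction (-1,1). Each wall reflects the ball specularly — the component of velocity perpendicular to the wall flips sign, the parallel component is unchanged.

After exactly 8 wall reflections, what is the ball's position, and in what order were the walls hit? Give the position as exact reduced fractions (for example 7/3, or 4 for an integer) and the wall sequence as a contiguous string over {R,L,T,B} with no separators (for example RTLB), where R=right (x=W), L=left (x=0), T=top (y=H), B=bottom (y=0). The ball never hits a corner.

Final position: (3,0)
Wall sequence: LTRBLTRB

1. t=6 → L at (0,11); v=(1,1)
2. t=1 → T at (1,12); v=(1,-1)
3. t=9 → R at (10,3); v=(-1,-1)
4. t=3 → B at (7,0); v=(-1,1)
5. t=7 → L at (0,7); v=(1,1)
6. t=5 → T at (5,12); v=(1,-1)
7. t=5 → R at (10,7); v=(-1,-1)
8. t=7 → B at (3,0); v=(-1,1)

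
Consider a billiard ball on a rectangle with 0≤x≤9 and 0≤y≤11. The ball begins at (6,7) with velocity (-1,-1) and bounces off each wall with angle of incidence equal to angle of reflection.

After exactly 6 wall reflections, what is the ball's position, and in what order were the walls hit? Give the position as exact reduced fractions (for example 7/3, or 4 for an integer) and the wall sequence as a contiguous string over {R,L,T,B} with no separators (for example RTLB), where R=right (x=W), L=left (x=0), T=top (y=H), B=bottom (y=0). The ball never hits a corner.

Final position: (5,0)
Wall sequence: LBRTLB

1. t=6 → L at (0,1); v=(1,-1)
2. t=1 → B at (1,0); v=(1,1)
3. t=8 → R at (9,8); v=(-1,1)
4. t=3 → T at (6,11); v=(-1,-1)
5. t=6 → L at (0,5); v=(1,-1)
6. t=5 → B at (5,0); v=(1,1)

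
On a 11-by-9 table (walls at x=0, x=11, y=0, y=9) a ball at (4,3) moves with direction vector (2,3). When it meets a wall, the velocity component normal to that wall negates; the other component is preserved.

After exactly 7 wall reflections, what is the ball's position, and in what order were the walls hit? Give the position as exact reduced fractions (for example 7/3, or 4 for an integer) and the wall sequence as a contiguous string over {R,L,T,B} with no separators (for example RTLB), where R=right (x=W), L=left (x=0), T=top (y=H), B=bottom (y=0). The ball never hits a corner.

1. t=2 → T at (8,9); v=(2,-3)
2. t=3/2 → R at (11,9/2); v=(-2,-3)
3. t=3/2 → B at (8,0); v=(-2,3)
4. t=3 → T at (2,9); v=(-2,-3)
5. t=1 → L at (0,6); v=(2,-3)
6. t=2 → B at (4,0); v=(2,3)
7. t=3 → T at (10,9); v=(2,-3)

Final position: (10,9)
Wall sequence: TRBTLBT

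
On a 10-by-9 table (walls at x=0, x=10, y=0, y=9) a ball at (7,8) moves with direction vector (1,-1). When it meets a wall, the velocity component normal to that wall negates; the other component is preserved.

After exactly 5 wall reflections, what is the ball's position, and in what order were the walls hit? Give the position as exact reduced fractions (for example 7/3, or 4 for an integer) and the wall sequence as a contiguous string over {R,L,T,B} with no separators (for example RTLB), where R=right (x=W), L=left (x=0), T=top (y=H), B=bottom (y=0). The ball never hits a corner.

Final position: (10,3)
Wall sequence: RBLTR

1. t=3 → R at (10,5); v=(-1,-1)
2. t=5 → B at (5,0); v=(-1,1)
3. t=5 → L at (0,5); v=(1,1)
4. t=4 → T at (4,9); v=(1,-1)
5. t=6 → R at (10,3); v=(-1,-1)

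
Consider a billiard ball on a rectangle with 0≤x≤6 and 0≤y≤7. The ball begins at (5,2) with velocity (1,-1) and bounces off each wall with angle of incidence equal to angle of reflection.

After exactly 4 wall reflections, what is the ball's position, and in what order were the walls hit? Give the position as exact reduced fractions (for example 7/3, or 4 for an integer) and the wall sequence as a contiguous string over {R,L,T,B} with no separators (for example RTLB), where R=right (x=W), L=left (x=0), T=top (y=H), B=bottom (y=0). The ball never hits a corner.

1. t=1 → R at (6,1); v=(-1,-1)
2. t=1 → B at (5,0); v=(-1,1)
3. t=5 → L at (0,5); v=(1,1)
4. t=2 → T at (2,7); v=(1,-1)

Final position: (2,7)
Wall sequence: RBLT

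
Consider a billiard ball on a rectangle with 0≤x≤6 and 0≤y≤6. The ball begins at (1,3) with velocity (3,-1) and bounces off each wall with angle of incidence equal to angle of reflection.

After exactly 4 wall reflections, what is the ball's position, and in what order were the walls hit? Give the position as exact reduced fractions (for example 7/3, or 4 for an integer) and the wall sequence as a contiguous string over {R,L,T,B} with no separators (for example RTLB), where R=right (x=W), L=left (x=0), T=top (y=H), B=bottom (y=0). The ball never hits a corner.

Final position: (6,8/3)
Wall sequence: RBLR

1. t=5/3 → R at (6,4/3); v=(-3,-1)
2. t=4/3 → B at (2,0); v=(-3,1)
3. t=2/3 → L at (0,2/3); v=(3,1)
4. t=2 → R at (6,8/3); v=(-3,1)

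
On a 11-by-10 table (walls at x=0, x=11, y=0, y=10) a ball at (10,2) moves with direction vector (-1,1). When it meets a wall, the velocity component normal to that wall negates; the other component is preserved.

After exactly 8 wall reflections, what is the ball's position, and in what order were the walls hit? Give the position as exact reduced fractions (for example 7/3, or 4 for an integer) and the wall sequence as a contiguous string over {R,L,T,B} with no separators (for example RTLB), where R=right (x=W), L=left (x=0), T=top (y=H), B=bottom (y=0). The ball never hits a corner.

1. t=8 → T at (2,10); v=(-1,-1)
2. t=2 → L at (0,8); v=(1,-1)
3. t=8 → B at (8,0); v=(1,1)
4. t=3 → R at (11,3); v=(-1,1)
5. t=7 → T at (4,10); v=(-1,-1)
6. t=4 → L at (0,6); v=(1,-1)
7. t=6 → B at (6,0); v=(1,1)
8. t=5 → R at (11,5); v=(-1,1)

Final position: (11,5)
Wall sequence: TLBRTLBR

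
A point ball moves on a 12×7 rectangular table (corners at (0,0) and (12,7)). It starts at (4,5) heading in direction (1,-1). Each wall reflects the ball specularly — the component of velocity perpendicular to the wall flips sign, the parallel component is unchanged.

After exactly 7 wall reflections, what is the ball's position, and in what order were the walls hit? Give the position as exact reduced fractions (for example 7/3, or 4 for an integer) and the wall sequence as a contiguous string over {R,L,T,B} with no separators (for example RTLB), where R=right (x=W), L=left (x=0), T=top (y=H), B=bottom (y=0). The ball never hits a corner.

1. t=5 → B at (9,0); v=(1,1)
2. t=3 → R at (12,3); v=(-1,1)
3. t=4 → T at (8,7); v=(-1,-1)
4. t=7 → B at (1,0); v=(-1,1)
5. t=1 → L at (0,1); v=(1,1)
6. t=6 → T at (6,7); v=(1,-1)
7. t=6 → R at (12,1); v=(-1,-1)

Final position: (12,1)
Wall sequence: BRTBLTR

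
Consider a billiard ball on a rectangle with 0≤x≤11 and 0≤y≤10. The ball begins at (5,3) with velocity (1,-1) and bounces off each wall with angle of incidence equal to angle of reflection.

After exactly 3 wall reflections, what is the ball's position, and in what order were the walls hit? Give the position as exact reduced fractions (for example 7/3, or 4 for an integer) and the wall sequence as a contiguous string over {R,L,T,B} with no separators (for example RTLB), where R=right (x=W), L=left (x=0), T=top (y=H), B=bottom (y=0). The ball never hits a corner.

Final position: (4,10)
Wall sequence: BRT

1. t=3 → B at (8,0); v=(1,1)
2. t=3 → R at (11,3); v=(-1,1)
3. t=7 → T at (4,10); v=(-1,-1)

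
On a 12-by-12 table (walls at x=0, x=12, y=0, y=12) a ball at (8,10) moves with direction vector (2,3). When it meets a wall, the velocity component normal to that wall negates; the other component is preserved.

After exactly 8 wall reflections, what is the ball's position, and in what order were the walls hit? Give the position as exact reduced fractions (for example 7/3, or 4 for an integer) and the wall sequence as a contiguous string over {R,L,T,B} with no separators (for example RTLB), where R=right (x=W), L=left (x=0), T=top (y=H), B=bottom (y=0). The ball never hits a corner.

Final position: (20/3,12)
Wall sequence: TRBLTBRT

1. t=2/3 → T at (28/3,12); v=(2,-3)
2. t=4/3 → R at (12,8); v=(-2,-3)
3. t=8/3 → B at (20/3,0); v=(-2,3)
4. t=10/3 → L at (0,10); v=(2,3)
5. t=2/3 → T at (4/3,12); v=(2,-3)
6. t=4 → B at (28/3,0); v=(2,3)
7. t=4/3 → R at (12,4); v=(-2,3)
8. t=8/3 → T at (20/3,12); v=(-2,-3)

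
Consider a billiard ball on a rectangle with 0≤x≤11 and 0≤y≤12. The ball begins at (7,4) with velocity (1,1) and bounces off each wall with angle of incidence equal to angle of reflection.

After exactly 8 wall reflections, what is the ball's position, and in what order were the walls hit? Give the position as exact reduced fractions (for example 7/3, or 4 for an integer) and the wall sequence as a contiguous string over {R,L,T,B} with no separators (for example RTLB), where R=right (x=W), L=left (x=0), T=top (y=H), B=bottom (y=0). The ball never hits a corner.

Final position: (7,0)
Wall sequence: RTLBRTLB

1. t=4 → R at (11,8); v=(-1,1)
2. t=4 → T at (7,12); v=(-1,-1)
3. t=7 → L at (0,5); v=(1,-1)
4. t=5 → B at (5,0); v=(1,1)
5. t=6 → R at (11,6); v=(-1,1)
6. t=6 → T at (5,12); v=(-1,-1)
7. t=5 → L at (0,7); v=(1,-1)
8. t=7 → B at (7,0); v=(1,1)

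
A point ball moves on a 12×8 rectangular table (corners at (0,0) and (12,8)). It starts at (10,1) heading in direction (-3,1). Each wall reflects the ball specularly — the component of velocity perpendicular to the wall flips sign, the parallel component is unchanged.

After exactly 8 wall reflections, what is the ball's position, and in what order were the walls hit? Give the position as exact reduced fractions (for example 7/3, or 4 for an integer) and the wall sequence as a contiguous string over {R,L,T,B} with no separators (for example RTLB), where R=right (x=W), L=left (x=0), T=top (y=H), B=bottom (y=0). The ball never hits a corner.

Final position: (11,8)
Wall sequence: LTRLBRLT

1. t=10/3 → L at (0,13/3); v=(3,1)
2. t=11/3 → T at (11,8); v=(3,-1)
3. t=1/3 → R at (12,23/3); v=(-3,-1)
4. t=4 → L at (0,11/3); v=(3,-1)
5. t=11/3 → B at (11,0); v=(3,1)
6. t=1/3 → R at (12,1/3); v=(-3,1)
7. t=4 → L at (0,13/3); v=(3,1)
8. t=11/3 → T at (11,8); v=(3,-1)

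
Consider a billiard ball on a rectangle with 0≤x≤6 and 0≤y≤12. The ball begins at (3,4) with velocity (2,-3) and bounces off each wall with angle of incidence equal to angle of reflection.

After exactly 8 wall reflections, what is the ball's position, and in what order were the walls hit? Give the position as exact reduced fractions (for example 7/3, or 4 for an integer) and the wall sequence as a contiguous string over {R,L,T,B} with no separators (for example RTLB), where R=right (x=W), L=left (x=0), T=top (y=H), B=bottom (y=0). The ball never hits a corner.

Final position: (17/3,12)
Wall sequence: BRLTRBLT

1. t=4/3 → B at (17/3,0); v=(2,3)
2. t=1/6 → R at (6,1/2); v=(-2,3)
3. t=3 → L at (0,19/2); v=(2,3)
4. t=5/6 → T at (5/3,12); v=(2,-3)
5. t=13/6 → R at (6,11/2); v=(-2,-3)
6. t=11/6 → B at (7/3,0); v=(-2,3)
7. t=7/6 → L at (0,7/2); v=(2,3)
8. t=17/6 → T at (17/3,12); v=(2,-3)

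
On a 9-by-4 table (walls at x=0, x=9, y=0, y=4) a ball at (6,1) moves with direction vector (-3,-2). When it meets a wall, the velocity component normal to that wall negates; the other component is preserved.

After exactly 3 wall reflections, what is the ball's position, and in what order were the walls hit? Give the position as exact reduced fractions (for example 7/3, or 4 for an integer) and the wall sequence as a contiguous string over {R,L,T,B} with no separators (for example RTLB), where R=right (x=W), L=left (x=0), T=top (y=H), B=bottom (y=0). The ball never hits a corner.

1. t=1/2 → B at (9/2,0); v=(-3,2)
2. t=3/2 → L at (0,3); v=(3,2)
3. t=1/2 → T at (3/2,4); v=(3,-2)

Final position: (3/2,4)
Wall sequence: BLT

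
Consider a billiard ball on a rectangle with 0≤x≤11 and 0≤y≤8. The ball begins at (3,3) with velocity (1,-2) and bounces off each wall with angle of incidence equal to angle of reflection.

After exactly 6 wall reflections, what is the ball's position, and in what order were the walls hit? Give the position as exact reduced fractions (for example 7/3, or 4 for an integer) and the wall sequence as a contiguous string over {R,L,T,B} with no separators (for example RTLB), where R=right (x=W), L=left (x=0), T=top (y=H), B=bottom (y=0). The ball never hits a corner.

1. t=3/2 → B at (9/2,0); v=(1,2)
2. t=4 → T at (17/2,8); v=(1,-2)
3. t=5/2 → R at (11,3); v=(-1,-2)
4. t=3/2 → B at (19/2,0); v=(-1,2)
5. t=4 → T at (11/2,8); v=(-1,-2)
6. t=4 → B at (3/2,0); v=(-1,2)

Final position: (3/2,0)
Wall sequence: BTRBTB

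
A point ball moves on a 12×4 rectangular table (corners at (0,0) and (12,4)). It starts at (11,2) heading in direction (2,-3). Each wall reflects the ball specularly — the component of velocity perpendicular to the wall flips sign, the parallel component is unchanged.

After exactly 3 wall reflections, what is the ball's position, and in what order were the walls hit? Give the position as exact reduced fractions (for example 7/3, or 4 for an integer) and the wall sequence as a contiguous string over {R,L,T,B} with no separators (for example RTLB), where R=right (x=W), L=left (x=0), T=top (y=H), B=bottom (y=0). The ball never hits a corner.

Final position: (9,4)
Wall sequence: RBT

1. t=1/2 → R at (12,1/2); v=(-2,-3)
2. t=1/6 → B at (35/3,0); v=(-2,3)
3. t=4/3 → T at (9,4); v=(-2,-3)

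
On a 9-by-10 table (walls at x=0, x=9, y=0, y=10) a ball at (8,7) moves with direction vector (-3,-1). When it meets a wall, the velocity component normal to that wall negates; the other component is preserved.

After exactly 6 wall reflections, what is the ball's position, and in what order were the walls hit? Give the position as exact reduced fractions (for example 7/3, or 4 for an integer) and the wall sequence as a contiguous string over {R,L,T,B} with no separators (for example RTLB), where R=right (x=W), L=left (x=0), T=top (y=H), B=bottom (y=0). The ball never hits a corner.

Final position: (0,23/3)
Wall sequence: LRBLRL

1. t=8/3 → L at (0,13/3); v=(3,-1)
2. t=3 → R at (9,4/3); v=(-3,-1)
3. t=4/3 → B at (5,0); v=(-3,1)
4. t=5/3 → L at (0,5/3); v=(3,1)
5. t=3 → R at (9,14/3); v=(-3,1)
6. t=3 → L at (0,23/3); v=(3,1)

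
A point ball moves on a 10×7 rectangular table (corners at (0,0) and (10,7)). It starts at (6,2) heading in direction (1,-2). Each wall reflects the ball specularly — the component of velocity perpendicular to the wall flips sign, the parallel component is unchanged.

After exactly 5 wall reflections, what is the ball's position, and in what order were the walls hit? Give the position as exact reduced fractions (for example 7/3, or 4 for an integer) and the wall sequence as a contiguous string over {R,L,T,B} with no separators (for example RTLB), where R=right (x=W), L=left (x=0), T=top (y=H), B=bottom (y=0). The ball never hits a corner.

Final position: (5/2,7)
Wall sequence: BRTBT

1. t=1 → B at (7,0); v=(1,2)
2. t=3 → R at (10,6); v=(-1,2)
3. t=1/2 → T at (19/2,7); v=(-1,-2)
4. t=7/2 → B at (6,0); v=(-1,2)
5. t=7/2 → T at (5/2,7); v=(-1,-2)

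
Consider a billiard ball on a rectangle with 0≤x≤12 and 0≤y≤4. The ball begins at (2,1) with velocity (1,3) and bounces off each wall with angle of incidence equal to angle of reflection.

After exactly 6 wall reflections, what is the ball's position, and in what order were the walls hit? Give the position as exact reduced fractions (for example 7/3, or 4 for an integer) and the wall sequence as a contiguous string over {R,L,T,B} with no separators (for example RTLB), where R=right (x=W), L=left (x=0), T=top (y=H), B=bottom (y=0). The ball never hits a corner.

1. t=1 → T at (3,4); v=(1,-3)
2. t=4/3 → B at (13/3,0); v=(1,3)
3. t=4/3 → T at (17/3,4); v=(1,-3)
4. t=4/3 → B at (7,0); v=(1,3)
5. t=4/3 → T at (25/3,4); v=(1,-3)
6. t=4/3 → B at (29/3,0); v=(1,3)

Final position: (29/3,0)
Wall sequence: TBTBTB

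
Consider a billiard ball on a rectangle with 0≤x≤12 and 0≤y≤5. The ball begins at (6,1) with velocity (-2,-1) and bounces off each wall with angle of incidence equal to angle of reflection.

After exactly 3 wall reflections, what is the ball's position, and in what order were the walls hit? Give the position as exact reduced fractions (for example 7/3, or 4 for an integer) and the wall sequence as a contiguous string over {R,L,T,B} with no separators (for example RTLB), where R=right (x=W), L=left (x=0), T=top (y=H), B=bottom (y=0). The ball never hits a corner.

1. t=1 → B at (4,0); v=(-2,1)
2. t=2 → L at (0,2); v=(2,1)
3. t=3 → T at (6,5); v=(2,-1)

Final position: (6,5)
Wall sequence: BLT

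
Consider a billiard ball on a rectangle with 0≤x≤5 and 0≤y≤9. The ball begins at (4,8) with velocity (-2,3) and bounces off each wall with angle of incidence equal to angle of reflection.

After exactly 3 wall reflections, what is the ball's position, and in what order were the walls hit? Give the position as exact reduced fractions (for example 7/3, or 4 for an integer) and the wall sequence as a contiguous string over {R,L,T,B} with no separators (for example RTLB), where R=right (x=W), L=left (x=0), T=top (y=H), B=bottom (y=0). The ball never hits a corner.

Final position: (8/3,0)
Wall sequence: TLB

1. t=1/3 → T at (10/3,9); v=(-2,-3)
2. t=5/3 → L at (0,4); v=(2,-3)
3. t=4/3 → B at (8/3,0); v=(2,3)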